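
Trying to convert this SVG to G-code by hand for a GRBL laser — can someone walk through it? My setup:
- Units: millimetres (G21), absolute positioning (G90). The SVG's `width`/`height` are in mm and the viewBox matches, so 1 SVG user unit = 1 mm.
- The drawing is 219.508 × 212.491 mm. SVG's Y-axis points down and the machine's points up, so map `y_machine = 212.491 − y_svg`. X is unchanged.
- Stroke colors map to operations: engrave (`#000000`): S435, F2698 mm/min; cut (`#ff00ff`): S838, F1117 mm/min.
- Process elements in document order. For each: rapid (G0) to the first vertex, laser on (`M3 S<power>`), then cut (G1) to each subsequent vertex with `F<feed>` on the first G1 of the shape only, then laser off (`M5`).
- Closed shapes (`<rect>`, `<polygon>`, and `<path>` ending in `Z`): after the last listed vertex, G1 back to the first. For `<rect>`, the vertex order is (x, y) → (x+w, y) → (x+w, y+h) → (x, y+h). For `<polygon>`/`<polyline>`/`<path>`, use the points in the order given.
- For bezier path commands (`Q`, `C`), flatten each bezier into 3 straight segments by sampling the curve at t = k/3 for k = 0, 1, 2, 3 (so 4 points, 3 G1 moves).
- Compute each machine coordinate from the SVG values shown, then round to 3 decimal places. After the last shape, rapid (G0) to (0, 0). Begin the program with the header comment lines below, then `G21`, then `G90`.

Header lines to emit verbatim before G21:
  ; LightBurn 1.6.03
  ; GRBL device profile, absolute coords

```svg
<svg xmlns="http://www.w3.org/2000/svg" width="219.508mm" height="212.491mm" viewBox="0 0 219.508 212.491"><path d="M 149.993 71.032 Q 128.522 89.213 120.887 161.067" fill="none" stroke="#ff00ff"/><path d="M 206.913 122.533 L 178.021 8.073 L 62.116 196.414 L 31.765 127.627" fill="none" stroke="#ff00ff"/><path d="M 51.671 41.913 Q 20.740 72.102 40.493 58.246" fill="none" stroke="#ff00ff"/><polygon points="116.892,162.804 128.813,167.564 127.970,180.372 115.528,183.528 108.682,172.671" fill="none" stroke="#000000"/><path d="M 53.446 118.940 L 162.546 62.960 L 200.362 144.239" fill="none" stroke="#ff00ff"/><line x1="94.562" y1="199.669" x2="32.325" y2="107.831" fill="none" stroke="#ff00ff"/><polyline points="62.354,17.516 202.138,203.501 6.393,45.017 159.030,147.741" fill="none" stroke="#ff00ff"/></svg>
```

; LightBurn 1.6.03
; GRBL device profile, absolute coords
G21
G90
G0 X149.993 Y141.459
M3 S838
G1 X137.216 Y123.375 F1117
G1 X127.514 Y93.363
G1 X120.887 Y51.424
M5
G0 X206.913 Y89.958
M3 S838
G1 X178.021 Y204.418 F1117
G1 X62.116 Y16.077
G1 X31.765 Y84.864
M5
G0 X51.671 Y170.578
M3 S838
G1 X36.682 Y155.346 F1117
G1 X32.956 Y149.902
G1 X40.493 Y154.245
M5
G0 X116.892 Y49.687
M3 S435
G1 X128.813 Y44.927 F2698
G1 X127.970 Y32.119
G1 X115.528 Y28.963
G1 X108.682 Y39.820
G1 X116.892 Y49.687
M5
G0 X53.446 Y93.551
M3 S838
G1 X162.546 Y149.531 F1117
G1 X200.362 Y68.252
M5
G0 X94.562 Y12.822
M3 S838
G1 X32.325 Y104.660 F1117
M5
G0 X62.354 Y194.975
M3 S838
G1 X202.138 Y8.990 F1117
G1 X6.393 Y167.474
G1 X159.030 Y64.750
M5
G0 X0.000 Y0.000

Since the viewBox matches the mm dimensions, user units are millimetres directly. The only transform is the Y-flip y_m = 212.491 − y_svg.

Shape 1 is a quadratic bezier drawn with `<path>`. Its stroke #ff00ff means cut at S838, F1117. After flipping Y the toolpath is (149.993,141.459) → (137.216,123.375) → (127.514,93.363) → (120.887,51.424).

Shape 2 is a open polyline drawn with `<path>`. Its stroke #ff00ff means cut at S838, F1117. After flipping Y the toolpath is (206.913,89.958) → (178.021,204.418) → (62.116,16.077) → (31.765,84.864).

Shape 3 is a quadratic bezier drawn with `<path>`. Its stroke #ff00ff means cut at S838, F1117. After flipping Y the toolpath is (51.671,170.578) → (36.682,155.346) → (32.956,149.902) → (40.493,154.245).

Shape 4 is a regular polygon drawn with `<polygon>`. Its stroke #000000 means engrave at S435, F2698. After flipping Y the toolpath is (116.892,49.687) → (128.813,44.927) → (127.970,32.119) → (115.528,28.963) → (108.682,39.820) → (116.892,49.687), returning to the start.

Shape 5 is a open polyline drawn with `<path>`. Its stroke #ff00ff means cut at S838, F1117. After flipping Y the toolpath is (53.446,93.551) → (162.546,149.531) → (200.362,68.252).

Shape 6 is a line segment drawn with `<line>`. Its stroke #ff00ff means cut at S838, F1117. After flipping Y the toolpath is (94.562,12.822) → (32.325,104.660).

Shape 7 is a open polyline drawn with `<polyline>`. Its stroke #ff00ff means cut at S838, F1117. After flipping Y the toolpath is (62.354,194.975) → (202.138,8.990) → (6.393,167.474) → (159.030,64.750).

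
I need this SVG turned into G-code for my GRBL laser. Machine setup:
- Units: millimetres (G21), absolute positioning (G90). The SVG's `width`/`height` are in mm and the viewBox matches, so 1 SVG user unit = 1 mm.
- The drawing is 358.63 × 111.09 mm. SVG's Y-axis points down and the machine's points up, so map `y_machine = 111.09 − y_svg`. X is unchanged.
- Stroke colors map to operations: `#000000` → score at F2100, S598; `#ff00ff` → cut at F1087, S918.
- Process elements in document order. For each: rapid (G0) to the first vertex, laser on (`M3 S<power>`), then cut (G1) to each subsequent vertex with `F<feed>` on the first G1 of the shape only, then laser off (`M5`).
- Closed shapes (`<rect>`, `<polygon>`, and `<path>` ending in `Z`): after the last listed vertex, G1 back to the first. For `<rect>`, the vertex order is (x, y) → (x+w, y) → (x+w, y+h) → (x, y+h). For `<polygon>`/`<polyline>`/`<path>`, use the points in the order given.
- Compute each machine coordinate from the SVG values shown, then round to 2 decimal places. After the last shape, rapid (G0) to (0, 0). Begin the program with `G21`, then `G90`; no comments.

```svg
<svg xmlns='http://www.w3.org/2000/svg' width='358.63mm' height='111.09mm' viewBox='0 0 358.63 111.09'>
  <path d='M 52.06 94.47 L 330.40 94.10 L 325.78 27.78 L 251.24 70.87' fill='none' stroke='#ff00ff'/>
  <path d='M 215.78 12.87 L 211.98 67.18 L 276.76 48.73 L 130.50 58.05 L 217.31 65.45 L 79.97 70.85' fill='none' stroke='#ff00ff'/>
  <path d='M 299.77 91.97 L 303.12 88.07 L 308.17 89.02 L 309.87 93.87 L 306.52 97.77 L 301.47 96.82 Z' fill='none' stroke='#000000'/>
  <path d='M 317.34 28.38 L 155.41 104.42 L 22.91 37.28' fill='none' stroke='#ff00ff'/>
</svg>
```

G21
G90
G0 X52.06 Y16.62
M3 S918
G1 X330.40 Y16.99 F1087
G1 X325.78 Y83.31
G1 X251.24 Y40.22
M5
G0 X215.78 Y98.22
M3 S918
G1 X211.98 Y43.91 F1087
G1 X276.76 Y62.36
G1 X130.50 Y53.04
G1 X217.31 Y45.64
G1 X79.97 Y40.24
M5
G0 X299.77 Y19.12
M3 S598
G1 X303.12 Y23.02 F2100
G1 X308.17 Y22.07
G1 X309.87 Y17.22
G1 X306.52 Y13.32
G1 X301.47 Y14.27
G1 X299.77 Y19.12
M5
G0 X317.34 Y82.71
M3 S918
G1 X155.41 Y6.67 F1087
G1 X22.91 Y73.81
M5
G0 X0.00 Y0.00

Since the viewBox matches the mm dimensions, user units are millimetres directly. The only transform is the Y-flip y_m = 111.09 − y_svg.

Shape 1 is a open polyline drawn with `<path>`. Its stroke #ff00ff means cut at S918, F1087. After flipping Y the toolpath is (52.06,16.62) → (330.40,16.99) → (325.78,83.31) → (251.24,40.22).

Shape 2 is a open polyline drawn with `<path>`. Its stroke #ff00ff means cut at S918, F1087. After flipping Y the toolpath is (215.78,98.22) → (211.98,43.91) → (276.76,62.36) → (130.50,53.04) → (217.31,45.64) → (79.97,40.24).

Shape 3 is a regular polygon drawn with `<path>`. Its stroke #000000 means score at S598, F2100. After flipping Y the toolpath is (299.77,19.12) → (303.12,23.02) → (308.17,22.07) → (309.87,17.22) → (306.52,13.32) → (301.47,14.27) → (299.77,19.12), returning to the start.

Shape 4 is a open polyline drawn with `<path>`. Its stroke #ff00ff means cut at S918, F1087. After flipping Y the toolpath is (317.34,82.71) → (155.41,6.67) → (22.91,73.81).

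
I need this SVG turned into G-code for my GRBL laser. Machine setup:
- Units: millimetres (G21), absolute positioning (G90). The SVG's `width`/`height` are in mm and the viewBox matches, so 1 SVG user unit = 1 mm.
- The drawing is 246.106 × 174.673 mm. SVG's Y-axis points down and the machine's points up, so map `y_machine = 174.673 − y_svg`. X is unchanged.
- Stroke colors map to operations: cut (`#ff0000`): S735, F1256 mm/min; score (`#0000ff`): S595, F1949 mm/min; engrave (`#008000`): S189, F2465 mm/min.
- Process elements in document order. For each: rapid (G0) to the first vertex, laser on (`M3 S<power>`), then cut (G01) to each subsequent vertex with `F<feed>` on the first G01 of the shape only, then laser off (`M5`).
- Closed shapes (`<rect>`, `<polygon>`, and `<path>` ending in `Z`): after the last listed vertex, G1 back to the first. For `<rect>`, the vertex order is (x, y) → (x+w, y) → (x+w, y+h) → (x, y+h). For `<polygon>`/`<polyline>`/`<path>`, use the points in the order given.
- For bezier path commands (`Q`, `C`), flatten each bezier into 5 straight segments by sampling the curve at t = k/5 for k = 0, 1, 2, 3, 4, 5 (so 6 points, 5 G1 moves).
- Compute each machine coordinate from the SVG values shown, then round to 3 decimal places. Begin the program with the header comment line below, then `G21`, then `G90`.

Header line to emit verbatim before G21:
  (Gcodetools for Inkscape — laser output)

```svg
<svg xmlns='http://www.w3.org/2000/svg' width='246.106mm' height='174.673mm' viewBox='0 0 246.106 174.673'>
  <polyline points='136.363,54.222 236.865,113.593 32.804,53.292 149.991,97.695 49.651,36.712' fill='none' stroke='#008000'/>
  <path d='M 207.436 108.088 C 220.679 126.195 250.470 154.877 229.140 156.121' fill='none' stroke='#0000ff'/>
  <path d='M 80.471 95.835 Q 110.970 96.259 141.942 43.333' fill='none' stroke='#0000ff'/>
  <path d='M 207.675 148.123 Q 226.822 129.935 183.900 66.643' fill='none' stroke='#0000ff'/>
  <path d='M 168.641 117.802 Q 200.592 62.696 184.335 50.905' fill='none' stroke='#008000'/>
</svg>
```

viewBox `0 0 246.106 174.673` with mm width/height → 1 unit = 1 mm. Flip: y_m = 174.673 − y_svg.

**Shape 1** — `<polyline>` open polyline, stroke `#008000` → engrave (S189, F2465). Machine vertices: (136.363,120.451) → (236.865,61.080) → (32.804,121.381) → (149.991,76.978) → (49.651,137.961). Open path.

**Shape 2** — `<path>` cubic bezier, stroke `#0000ff` → score (S595, F1949). Control points (SVG): P0=(207.436,108.088), P1=(220.679,126.195), P2=(250.470,154.877), P3=(229.140,156.121); sampled at t=k/5. Machine vertices: (207.436,66.585) → (216.826,54.756) → (226.940,42.213) → (234.529,30.782) → (236.345,22.287) → (229.140,18.552). Open path.

**Shape 3** — `<path>` quadratic bezier, stroke `#0000ff` → score (S595, F1949). Control points (SVG): P0=(80.471,95.835), P1=(110.970,96.259), P2=(141.942,43.333); sampled at t=k/5. Machine vertices: (80.471,78.838) → (92.690,80.802) → (104.946,87.035) → (117.240,97.535) → (129.572,112.304) → (141.942,131.340). Open path.

**Shape 4** — `<path>` quadratic bezier, stroke `#0000ff` → score (S595, F1949). Control points (SVG): P0=(207.675,148.123), P1=(226.822,129.935), P2=(183.900,66.643); sampled at t=k/5. Machine vertices: (207.675,26.550) → (212.851,35.629) → (213.062,48.317) → (208.307,64.613) → (198.586,84.517) → (183.900,108.030). Open path.

**Shape 5** — `<path>` quadratic bezier, stroke `#008000` → engrave (S189, F2465). Control points (SVG): P0=(168.641,117.802), P1=(200.592,62.696), P2=(184.335,50.905); sampled at t=k/5. Machine vertices: (168.641,56.871) → (179.493,77.181) → (186.489,94.025) → (189.627,107.405) → (188.909,117.319) → (184.335,123.768). Open path.

(Gcodetools for Inkscape — laser output)
G21
G90
G0 X136.363 Y120.451
M3 S189
G01 X236.865 Y61.080 F2465
G01 X32.804 Y121.381
G01 X149.991 Y76.978
G01 X49.651 Y137.961
M5
G0 X207.436 Y66.585
M3 S595
G01 X216.826 Y54.756 F1949
G01 X226.940 Y42.213
G01 X234.529 Y30.782
G01 X236.345 Y22.287
G01 X229.140 Y18.552
M5
G0 X80.471 Y78.838
M3 S595
G01 X92.690 Y80.802 F1949
G01 X104.946 Y87.035
G01 X117.240 Y97.535
G01 X129.572 Y112.304
G01 X141.942 Y131.340
M5
G0 X207.675 Y26.550
M3 S595
G01 X212.851 Y35.629 F1949
G01 X213.062 Y48.317
G01 X208.307 Y64.613
G01 X198.586 Y84.517
G01 X183.900 Y108.030
M5
G0 X168.641 Y56.871
M3 S189
G01 X179.493 Y77.181 F2465
G01 X186.489 Y94.025
G01 X189.627 Y107.405
G01 X188.909 Y117.319
G01 X184.335 Y123.768
M5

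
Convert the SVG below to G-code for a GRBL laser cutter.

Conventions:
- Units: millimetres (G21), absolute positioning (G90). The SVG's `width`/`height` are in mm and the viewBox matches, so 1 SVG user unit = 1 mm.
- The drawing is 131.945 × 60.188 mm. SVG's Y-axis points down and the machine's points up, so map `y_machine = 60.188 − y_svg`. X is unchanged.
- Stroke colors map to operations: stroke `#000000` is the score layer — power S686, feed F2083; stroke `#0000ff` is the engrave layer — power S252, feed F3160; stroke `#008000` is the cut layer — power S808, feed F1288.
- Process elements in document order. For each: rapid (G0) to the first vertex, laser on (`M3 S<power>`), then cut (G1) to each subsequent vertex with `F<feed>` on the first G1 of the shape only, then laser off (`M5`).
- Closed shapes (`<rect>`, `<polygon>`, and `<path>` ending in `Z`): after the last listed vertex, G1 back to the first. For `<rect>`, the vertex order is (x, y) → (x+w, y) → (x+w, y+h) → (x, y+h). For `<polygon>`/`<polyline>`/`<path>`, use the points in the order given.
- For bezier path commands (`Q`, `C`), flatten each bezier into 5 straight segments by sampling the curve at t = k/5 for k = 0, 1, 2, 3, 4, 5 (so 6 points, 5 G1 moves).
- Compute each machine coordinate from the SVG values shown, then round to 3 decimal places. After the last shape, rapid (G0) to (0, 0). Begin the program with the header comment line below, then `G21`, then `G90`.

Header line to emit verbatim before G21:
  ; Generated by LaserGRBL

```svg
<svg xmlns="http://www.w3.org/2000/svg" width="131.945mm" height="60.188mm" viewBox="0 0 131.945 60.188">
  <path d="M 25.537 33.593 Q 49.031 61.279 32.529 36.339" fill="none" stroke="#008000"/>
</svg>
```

; Generated by LaserGRBL
G21
G90
G0 X25.537 Y26.595
M3 S808
G1 X33.335 Y17.626 F1288
G1 X37.933 Y12.866
G1 X39.331 Y12.317
G1 X37.530 Y15.978
G1 X32.529 Y23.849
M5
G0 X0.000 Y0.000

viewBox `0 0 131.945 60.188` with mm width/height → 1 unit = 1 mm. Flip: y_m = 60.188 − y_svg.

**Shape 1** — `<path>` quadratic bezier, stroke `#008000` → cut (S808, F1288). Control points (SVG): P0=(25.537,33.593), P1=(49.031,61.279), P2=(32.529,36.339); sampled at t=k/5. Machine vertices: (25.537,26.595) → (33.335,17.626) → (37.933,12.866) → (39.331,12.317) → (37.530,15.978) → (32.529,23.849). Open path.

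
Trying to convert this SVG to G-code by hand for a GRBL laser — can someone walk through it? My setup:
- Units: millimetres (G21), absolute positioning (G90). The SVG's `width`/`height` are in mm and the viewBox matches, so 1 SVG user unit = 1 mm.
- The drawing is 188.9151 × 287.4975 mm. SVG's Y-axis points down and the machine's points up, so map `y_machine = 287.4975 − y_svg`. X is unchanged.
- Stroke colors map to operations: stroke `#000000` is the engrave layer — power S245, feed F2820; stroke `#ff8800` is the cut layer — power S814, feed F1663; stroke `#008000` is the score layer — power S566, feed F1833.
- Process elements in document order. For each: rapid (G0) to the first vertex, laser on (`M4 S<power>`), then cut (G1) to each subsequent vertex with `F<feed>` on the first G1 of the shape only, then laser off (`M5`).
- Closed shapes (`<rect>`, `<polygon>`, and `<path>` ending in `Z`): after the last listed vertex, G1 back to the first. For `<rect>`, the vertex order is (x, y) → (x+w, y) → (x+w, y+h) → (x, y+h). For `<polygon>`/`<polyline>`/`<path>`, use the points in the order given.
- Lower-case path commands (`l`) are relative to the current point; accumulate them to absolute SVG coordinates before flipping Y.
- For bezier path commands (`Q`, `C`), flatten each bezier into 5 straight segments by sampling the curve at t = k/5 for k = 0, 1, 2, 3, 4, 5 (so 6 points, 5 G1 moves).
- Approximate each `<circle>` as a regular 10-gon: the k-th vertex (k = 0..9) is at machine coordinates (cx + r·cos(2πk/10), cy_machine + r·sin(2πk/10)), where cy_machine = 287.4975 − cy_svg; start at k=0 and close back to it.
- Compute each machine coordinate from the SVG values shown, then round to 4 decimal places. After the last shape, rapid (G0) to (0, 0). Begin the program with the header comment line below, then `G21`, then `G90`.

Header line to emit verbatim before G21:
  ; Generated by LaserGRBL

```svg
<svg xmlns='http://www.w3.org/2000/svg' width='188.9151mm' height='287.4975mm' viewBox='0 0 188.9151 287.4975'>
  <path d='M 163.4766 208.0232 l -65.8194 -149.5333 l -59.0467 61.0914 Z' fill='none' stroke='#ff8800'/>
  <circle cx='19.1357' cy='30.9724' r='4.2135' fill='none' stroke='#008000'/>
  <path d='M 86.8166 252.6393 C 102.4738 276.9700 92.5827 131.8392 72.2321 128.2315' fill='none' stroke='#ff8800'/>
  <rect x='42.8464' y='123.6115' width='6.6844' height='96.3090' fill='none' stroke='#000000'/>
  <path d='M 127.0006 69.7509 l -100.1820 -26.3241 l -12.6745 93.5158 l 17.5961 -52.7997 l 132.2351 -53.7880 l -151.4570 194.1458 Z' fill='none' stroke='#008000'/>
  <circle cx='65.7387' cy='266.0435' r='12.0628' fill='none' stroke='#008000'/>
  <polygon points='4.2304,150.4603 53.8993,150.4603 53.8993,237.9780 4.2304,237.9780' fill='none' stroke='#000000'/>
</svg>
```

; Generated by LaserGRBL
G21
G90
G0 X163.4766 Y79.4743
M4 S814
G1 X97.6572 Y229.0076 F1663
G1 X38.6105 Y167.9162
G1 X163.4766 Y79.4743
M5
G0 X23.3492 Y256.5251
M4 S566
G1 X22.5445 Y259.0017 F1833
G1 X20.4377 Y260.5324
G1 X17.8337 Y260.5324
G1 X15.7269 Y259.0017
G1 X14.9222 Y256.5251
G1 X15.7269 Y254.0485
G1 X17.8337 Y252.5178
G1 X20.4377 Y252.5178
G1 X22.5445 Y254.0485
G1 X23.3492 Y256.5251
M5
G0 X86.8166 Y34.8582
M4 S814
G1 X93.2658 Y38.1073 F1663
G1 X94.3077 Y67.0999
G1 X90.6666 Y106.9087
G1 X83.0666 Y142.6065
G1 X72.2321 Y159.2660
M5
G0 X42.8464 Y163.8860
M4 S245
G1 X49.5308 Y163.8860 F2820
G1 X49.5308 Y67.5770
G1 X42.8464 Y67.5770
G1 X42.8464 Y163.8860
M5
G0 X127.0006 Y217.7466
M4 S566
G1 X26.8186 Y244.0707 F1833
G1 X14.1441 Y150.5549
G1 X31.7402 Y203.3546
G1 X163.9753 Y257.1426
G1 X12.5183 Y62.9968
G1 X127.0006 Y217.7466
M5
G0 X77.8015 Y21.4540
M4 S566
G1 X75.4977 Y28.5443 F1833
G1 X69.4663 Y32.9264
G1 X62.0111 Y32.9264
G1 X55.9797 Y28.5443
G1 X53.6759 Y21.4540
G1 X55.9797 Y14.3637
G1 X62.0111 Y9.9816
G1 X69.4663 Y9.9816
G1 X75.4977 Y14.3637
G1 X77.8015 Y21.4540
M5
G0 X4.2304 Y137.0372
M4 S245
G1 X53.8993 Y137.0372 F2820
G1 X53.8993 Y49.5195
G1 X4.2304 Y49.5195
G1 X4.2304 Y137.0372
M5
G0 X0.0000 Y0.0000

Since the viewBox matches the mm dimensions, user units are millimetres directly. The only transform is the Y-flip y_m = 287.4975 − y_svg.

Shape 1 is a closed polygon drawn with `<path>`. Its stroke #ff8800 means cut at S814, F1663. After flipping Y the toolpath is (163.4766,79.4743) → (97.6572,229.0076) → (38.6105,167.9162) → (163.4766,79.4743), returning to the start.

Shape 2 is a circle drawn with `<circle>`. Its stroke #008000 means score at S566, F1833. After flipping Y the toolpath is (23.3492,256.5251) → (22.5445,259.0017) → (20.4377,260.5324) → (17.8337,260.5324) → (15.7269,259.0017) → (14.9222,256.5251) → (15.7269,254.0485) → (17.8337,252.5178) → (20.4377,252.5178) → (22.5445,254.0485) → (23.3492,256.5251), returning to the start.

Shape 3 is a cubic bezier drawn with `<path>`. Its stroke #ff8800 means cut at S814, F1663. After flipping Y the toolpath is (86.8166,34.8582) → (93.2658,38.1073) → (94.3077,67.0999) → (90.6666,106.9087) → (83.0666,142.6065) → (72.2321,159.2660).

Shape 4 is a rectangle drawn with `<rect>`. Its stroke #000000 means engrave at S245, F2820. After flipping Y the toolpath is (42.8464,163.8860) → (49.5308,163.8860) → (49.5308,67.5770) → (42.8464,67.5770) → (42.8464,163.8860), returning to the start.

Shape 5 is a closed polygon drawn with `<path>`. Its stroke #008000 means score at S566, F1833. After flipping Y the toolpath is (127.0006,217.7466) → (26.8186,244.0707) → (14.1441,150.5549) → (31.7402,203.3546) → (163.9753,257.1426) → (12.5183,62.9968) → (127.0006,217.7466), returning to the start.

Shape 6 is a circle drawn with `<circle>`. Its stroke #008000 means score at S566, F1833. After flipping Y the toolpath is (77.8015,21.4540) → (75.4977,28.5443) → (69.4663,32.9264) → (62.0111,32.9264) → (55.9797,28.5443) → (53.6759,21.4540) → (55.9797,14.3637) → (62.0111,9.9816) → (69.4663,9.9816) → (75.4977,14.3637) → (77.8015,21.4540), returning to the start.

Shape 7 is a rectangle drawn with `<polygon>`. Its stroke #000000 means engrave at S245, F2820. After flipping Y the toolpath is (4.2304,137.0372) → (53.8993,137.0372) → (53.8993,49.5195) → (4.2304,49.5195) → (4.2304,137.0372), returning to the start.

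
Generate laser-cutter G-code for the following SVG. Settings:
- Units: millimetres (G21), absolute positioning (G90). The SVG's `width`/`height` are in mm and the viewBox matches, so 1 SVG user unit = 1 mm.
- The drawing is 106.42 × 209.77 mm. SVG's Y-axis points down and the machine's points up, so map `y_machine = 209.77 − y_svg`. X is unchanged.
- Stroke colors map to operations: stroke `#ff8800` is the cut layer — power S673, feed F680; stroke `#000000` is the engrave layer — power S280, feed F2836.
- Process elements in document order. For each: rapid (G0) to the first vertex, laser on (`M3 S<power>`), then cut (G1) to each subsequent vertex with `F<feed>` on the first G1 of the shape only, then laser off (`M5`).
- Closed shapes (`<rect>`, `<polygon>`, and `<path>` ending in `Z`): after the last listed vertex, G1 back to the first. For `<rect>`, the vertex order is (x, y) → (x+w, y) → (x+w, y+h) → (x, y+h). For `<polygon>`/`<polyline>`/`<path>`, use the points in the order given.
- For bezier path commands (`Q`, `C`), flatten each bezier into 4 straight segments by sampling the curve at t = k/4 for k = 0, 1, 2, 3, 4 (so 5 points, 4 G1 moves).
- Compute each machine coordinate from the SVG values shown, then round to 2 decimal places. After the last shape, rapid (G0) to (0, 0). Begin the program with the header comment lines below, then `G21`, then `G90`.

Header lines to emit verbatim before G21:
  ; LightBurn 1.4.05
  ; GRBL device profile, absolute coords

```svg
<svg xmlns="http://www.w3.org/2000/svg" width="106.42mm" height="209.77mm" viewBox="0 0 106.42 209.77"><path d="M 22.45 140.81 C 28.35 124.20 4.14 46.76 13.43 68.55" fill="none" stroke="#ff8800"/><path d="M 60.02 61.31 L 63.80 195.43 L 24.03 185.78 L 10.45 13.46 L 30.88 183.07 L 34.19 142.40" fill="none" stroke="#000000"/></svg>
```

; LightBurn 1.4.05
; GRBL device profile, absolute coords
G21
G90
G0 X22.45 Y68.96
M3 S673
G1 X22.22 Y90.32 F680
G1 X16.67 Y119.49
G1 X11.75 Y141.46
G1 X13.43 Y141.22
M5
G0 X60.02 Y148.46
M3 S280
G1 X63.80 Y14.34 F2836
G1 X24.03 Y23.99
G1 X10.45 Y196.31
G1 X30.88 Y26.70
G1 X34.19 Y67.37
M5
G0 X0.00 Y0.00

Since the viewBox matches the mm dimensions, user units are millimetres directly. The only transform is the Y-flip y_m = 209.77 − y_svg.

Shape 1 is a cubic bezier drawn with `<path>`. Its stroke #ff8800 means cut at S673, F680. After flipping Y the toolpath is (22.45,68.96) → (22.22,90.32) → (16.67,119.49) → (11.75,141.46) → (13.43,141.22).

Shape 2 is a open polyline drawn with `<path>`. Its stroke #000000 means engrave at S280, F2836. After flipping Y the toolpath is (60.02,148.46) → (63.80,14.34) → (24.03,23.99) → (10.45,196.31) → (30.88,26.70) → (34.19,67.37).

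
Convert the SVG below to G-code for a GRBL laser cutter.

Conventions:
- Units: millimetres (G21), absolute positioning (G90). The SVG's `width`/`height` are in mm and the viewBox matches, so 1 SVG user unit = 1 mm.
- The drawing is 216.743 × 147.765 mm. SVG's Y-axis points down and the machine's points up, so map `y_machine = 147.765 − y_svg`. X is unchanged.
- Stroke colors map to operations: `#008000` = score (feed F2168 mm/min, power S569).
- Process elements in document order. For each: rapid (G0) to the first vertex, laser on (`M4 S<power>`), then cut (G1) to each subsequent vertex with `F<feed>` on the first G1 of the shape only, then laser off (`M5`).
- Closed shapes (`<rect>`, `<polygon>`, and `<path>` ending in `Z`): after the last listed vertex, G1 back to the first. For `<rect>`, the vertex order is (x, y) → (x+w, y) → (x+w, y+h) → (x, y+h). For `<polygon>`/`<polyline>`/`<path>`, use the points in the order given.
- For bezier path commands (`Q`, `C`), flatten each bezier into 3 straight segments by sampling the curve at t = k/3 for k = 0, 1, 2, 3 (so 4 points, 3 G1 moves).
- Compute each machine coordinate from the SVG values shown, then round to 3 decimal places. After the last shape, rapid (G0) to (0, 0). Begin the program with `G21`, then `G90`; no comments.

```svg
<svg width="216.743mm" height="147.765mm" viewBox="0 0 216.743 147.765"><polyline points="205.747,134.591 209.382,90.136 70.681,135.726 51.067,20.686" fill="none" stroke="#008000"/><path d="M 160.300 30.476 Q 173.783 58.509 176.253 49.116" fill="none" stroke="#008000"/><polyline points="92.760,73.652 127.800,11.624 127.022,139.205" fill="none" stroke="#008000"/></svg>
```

Since the viewBox matches the mm dimensions, user units are millimetres directly. The only transform is the Y-flip y_m = 147.765 − y_svg.

Shape 1 is a open polyline drawn with `<polyline>`. Its stroke #008000 means score at S569, F2168. After flipping Y the toolpath is (205.747,13.174) → (209.382,57.629) → (70.681,12.039) → (51.067,127.079).

Shape 2 is a quadratic bezier drawn with `<path>`. Its stroke #008000 means score at S569, F2168. After flipping Y the toolpath is (160.300,117.289) → (168.065,102.759) → (173.383,96.545) → (176.253,98.649).

Shape 3 is a open polyline drawn with `<polyline>`. Its stroke #008000 means score at S569, F2168. After flipping Y the toolpath is (92.760,74.113) → (127.800,136.141) → (127.022,8.560).

G21
G90
G0 X205.747 Y13.174
M4 S569
G1 X209.382 Y57.629 F2168
G1 X70.681 Y12.039
G1 X51.067 Y127.079
M5
G0 X160.300 Y117.289
M4 S569
G1 X168.065 Y102.759 F2168
G1 X173.383 Y96.545
G1 X176.253 Y98.649
M5
G0 X92.760 Y74.113
M4 S569
G1 X127.800 Y136.141 F2168
G1 X127.022 Y8.560
M5
G0 X0.000 Y0.000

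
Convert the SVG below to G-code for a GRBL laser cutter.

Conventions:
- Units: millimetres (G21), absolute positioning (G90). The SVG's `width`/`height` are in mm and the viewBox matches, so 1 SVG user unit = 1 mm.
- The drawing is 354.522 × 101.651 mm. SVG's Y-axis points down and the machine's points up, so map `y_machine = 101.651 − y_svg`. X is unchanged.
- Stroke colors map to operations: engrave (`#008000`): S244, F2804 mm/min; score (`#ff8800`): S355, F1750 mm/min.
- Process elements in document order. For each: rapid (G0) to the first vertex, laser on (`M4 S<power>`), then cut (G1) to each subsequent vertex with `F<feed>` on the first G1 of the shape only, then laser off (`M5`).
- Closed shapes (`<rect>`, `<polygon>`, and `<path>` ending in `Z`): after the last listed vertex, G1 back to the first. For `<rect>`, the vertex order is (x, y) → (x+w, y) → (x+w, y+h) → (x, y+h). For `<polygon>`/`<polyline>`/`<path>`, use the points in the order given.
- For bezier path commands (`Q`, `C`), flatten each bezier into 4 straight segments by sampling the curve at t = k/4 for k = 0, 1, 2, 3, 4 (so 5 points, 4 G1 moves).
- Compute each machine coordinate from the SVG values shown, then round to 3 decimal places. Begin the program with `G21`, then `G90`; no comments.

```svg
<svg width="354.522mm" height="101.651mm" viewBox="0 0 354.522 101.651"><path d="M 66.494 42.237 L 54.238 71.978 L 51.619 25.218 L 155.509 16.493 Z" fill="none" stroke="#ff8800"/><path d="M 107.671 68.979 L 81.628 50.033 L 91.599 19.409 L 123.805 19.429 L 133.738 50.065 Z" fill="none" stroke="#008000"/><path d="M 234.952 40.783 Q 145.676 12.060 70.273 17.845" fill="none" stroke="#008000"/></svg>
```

G21
G90
G0 X66.494 Y59.414
M4 S355
G1 X54.238 Y29.673 F1750
G1 X51.619 Y76.433
G1 X155.509 Y85.158
G1 X66.494 Y59.414
M5
G0 X107.671 Y32.672
M4 S244
G1 X81.628 Y51.618 F2804
G1 X91.599 Y82.242
G1 X123.805 Y82.222
G1 X133.738 Y51.586
G1 X107.671 Y32.672
M5
G0 X234.952 Y60.868
M4 S244
G1 X191.181 Y73.073 F2804
G1 X149.144 Y80.964
G1 X108.842 Y84.542
G1 X70.273 Y83.806
M5

viewBox `0 0 354.522 101.651` with mm width/height → 1 unit = 1 mm. Flip: y_m = 101.651 − y_svg.

**Shape 1** — `<path>` closed polygon, stroke `#ff8800` → score (S355, F1750). Machine vertices: (66.494,59.414) → (54.238,29.673) → (51.619,76.433) → (155.509,85.158) → (66.494,59.414). Closed: final G1 returns to the first vertex.

**Shape 2** — `<path>` regular polygon, stroke `#008000` → engrave (S244, F2804). Machine vertices: (107.671,32.672) → (81.628,51.618) → (91.599,82.242) → (123.805,82.222) → (133.738,51.586) → (107.671,32.672). Closed: final G1 returns to the first vertex.

**Shape 3** — `<path>` quadratic bezier, stroke `#008000` → engrave (S244, F2804). Control points (SVG): P0=(234.952,40.783), P1=(145.676,12.060), P2=(70.273,17.845); sampled at t=k/4. Machine vertices: (234.952,60.868) → (191.181,73.073) → (149.144,80.964) → (108.842,84.542) → (70.273,83.806). Open path.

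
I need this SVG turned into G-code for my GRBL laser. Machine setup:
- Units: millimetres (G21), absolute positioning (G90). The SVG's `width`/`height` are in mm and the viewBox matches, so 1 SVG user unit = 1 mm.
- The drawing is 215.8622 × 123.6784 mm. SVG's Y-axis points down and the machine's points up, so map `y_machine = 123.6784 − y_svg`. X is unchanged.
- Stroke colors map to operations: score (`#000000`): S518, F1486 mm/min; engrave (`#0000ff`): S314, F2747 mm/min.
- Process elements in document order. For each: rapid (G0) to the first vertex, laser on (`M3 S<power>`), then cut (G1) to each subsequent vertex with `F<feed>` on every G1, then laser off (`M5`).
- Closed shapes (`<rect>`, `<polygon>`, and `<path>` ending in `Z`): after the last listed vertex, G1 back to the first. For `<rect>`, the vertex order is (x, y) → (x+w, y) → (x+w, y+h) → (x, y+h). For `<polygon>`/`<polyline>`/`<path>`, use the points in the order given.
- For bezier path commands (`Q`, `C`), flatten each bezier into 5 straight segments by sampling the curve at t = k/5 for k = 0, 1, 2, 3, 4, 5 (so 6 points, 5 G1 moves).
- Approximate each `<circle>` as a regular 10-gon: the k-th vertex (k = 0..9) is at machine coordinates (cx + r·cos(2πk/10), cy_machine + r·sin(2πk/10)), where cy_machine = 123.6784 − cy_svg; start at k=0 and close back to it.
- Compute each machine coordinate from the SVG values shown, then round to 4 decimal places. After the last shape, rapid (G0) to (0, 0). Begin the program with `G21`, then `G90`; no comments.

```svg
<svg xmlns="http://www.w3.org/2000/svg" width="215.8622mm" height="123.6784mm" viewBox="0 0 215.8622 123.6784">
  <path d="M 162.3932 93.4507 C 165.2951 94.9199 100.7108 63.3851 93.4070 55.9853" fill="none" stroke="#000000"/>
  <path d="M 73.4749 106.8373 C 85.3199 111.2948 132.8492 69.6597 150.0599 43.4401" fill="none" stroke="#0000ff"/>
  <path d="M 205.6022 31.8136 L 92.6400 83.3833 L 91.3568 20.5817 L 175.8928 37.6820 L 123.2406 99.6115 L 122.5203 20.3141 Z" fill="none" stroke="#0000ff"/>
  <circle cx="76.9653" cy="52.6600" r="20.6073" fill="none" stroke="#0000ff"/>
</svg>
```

Since the viewBox matches the mm dimensions, user units are millimetres directly. The only transform is the Y-flip y_m = 123.6784 − y_svg.

Shape 1 is a cubic bezier drawn with `<path>`. Its stroke #000000 means score at S518, F1486. After flipping Y the toolpath is (162.3932,30.2277) → (157.0341,32.8495) → (141.4672,40.6497) → (121.6811,50.8854) → (103.6648,60.8141) → (93.4070,67.6931).

Shape 2 is a cubic bezier drawn with `<path>`. Its stroke #0000ff means engrave at S314, F2747. After flipping Y the toolpath is (73.4749,16.8411) → (84.3360,19.2056) → (100.5932,29.6800) → (119.0783,45.3119) → (136.6233,63.1487) → (150.0599,80.2383).

Shape 3 is a closed polygon drawn with `<path>`. Its stroke #0000ff means engrave at S314, F2747. After flipping Y the toolpath is (205.6022,91.8648) → (92.6400,40.2951) → (91.3568,103.0967) → (175.8928,85.9964) → (123.2406,24.0669) → (122.5203,103.3643) → (205.6022,91.8648), returning to the start.

Shape 4 is a circle drawn with `<circle>`. Its stroke #0000ff means engrave at S314, F2747. After flipping Y the toolpath is (97.5726,71.0184) → (93.6370,83.1311) → (83.3333,90.6171) → (70.5973,90.6171) → (60.2936,83.1311) → (56.3580,71.0184) → (60.2936,58.9057) → (70.5973,51.4197) → (83.3333,51.4197) → (93.6370,58.9057) → (97.5726,71.0184), returning to the start.

G21
G90
G0 X162.3932 Y30.2277
M3 S518
G1 X157.0341 Y32.8495 F1486
G1 X141.4672 Y40.6497 F1486
G1 X121.6811 Y50.8854 F1486
G1 X103.6648 Y60.8141 F1486
G1 X93.4070 Y67.6931 F1486
M5
G0 X73.4749 Y16.8411
M3 S314
G1 X84.3360 Y19.2056 F2747
G1 X100.5932 Y29.6800 F2747
G1 X119.0783 Y45.3119 F2747
G1 X136.6233 Y63.1487 F2747
G1 X150.0599 Y80.2383 F2747
M5
G0 X205.6022 Y91.8648
M3 S314
G1 X92.6400 Y40.2951 F2747
G1 X91.3568 Y103.0967 F2747
G1 X175.8928 Y85.9964 F2747
G1 X123.2406 Y24.0669 F2747
G1 X122.5203 Y103.3643 F2747
G1 X205.6022 Y91.8648 F2747
M5
G0 X97.5726 Y71.0184
M3 S314
G1 X93.6370 Y83.1311 F2747
G1 X83.3333 Y90.6171 F2747
G1 X70.5973 Y90.6171 F2747
G1 X60.2936 Y83.1311 F2747
G1 X56.3580 Y71.0184 F2747
G1 X60.2936 Y58.9057 F2747
G1 X70.5973 Y51.4197 F2747
G1 X83.3333 Y51.4197 F2747
G1 X93.6370 Y58.9057 F2747
G1 X97.5726 Y71.0184 F2747
M5
G0 X0.0000 Y0.0000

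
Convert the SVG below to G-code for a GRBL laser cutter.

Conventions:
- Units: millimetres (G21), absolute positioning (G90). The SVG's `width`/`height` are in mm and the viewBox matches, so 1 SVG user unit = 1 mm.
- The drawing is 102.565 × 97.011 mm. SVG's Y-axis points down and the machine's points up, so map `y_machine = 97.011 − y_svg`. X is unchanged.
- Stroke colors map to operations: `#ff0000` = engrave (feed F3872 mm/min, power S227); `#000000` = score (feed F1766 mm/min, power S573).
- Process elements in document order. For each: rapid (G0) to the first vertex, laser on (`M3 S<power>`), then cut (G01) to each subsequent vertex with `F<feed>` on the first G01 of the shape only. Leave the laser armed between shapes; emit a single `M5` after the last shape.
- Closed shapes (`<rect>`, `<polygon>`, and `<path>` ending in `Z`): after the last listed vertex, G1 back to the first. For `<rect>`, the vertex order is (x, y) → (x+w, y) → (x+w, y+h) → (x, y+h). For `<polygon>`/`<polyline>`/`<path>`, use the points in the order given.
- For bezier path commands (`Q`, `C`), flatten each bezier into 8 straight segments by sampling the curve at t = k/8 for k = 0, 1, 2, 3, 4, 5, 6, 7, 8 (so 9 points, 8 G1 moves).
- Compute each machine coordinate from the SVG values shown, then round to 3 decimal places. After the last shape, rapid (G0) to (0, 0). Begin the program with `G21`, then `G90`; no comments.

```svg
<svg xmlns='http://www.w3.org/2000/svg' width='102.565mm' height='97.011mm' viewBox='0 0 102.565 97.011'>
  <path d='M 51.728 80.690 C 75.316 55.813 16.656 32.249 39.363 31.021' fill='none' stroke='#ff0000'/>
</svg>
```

G21
G90
G0 X51.728 Y16.321
M3 S227
G01 X57.038 Y25.547 F3872
G01 X56.554 Y34.404
G01 X52.194 Y42.645
G01 X45.876 Y50.024
G01 X39.516 Y56.294
G01 X35.033 Y61.209
G01 X34.342 Y64.524
G01 X39.363 Y65.990
M5
G0 X0.000 Y0.000

Since the viewBox matches the mm dimensions, user units are millimetres directly. The only transform is the Y-flip y_m = 97.011 − y_svg.

Shape 1 is a cubic bezier drawn with `<path>`. Its stroke #ff0000 means engrave at S227, F3872. After flipping Y the toolpath is (51.728,16.321) → (57.038,25.547) → (56.554,34.404) → (52.194,42.645) → (45.876,50.024) → (39.516,56.294) → (35.033,61.209) → (34.342,64.524) → (39.363,65.990).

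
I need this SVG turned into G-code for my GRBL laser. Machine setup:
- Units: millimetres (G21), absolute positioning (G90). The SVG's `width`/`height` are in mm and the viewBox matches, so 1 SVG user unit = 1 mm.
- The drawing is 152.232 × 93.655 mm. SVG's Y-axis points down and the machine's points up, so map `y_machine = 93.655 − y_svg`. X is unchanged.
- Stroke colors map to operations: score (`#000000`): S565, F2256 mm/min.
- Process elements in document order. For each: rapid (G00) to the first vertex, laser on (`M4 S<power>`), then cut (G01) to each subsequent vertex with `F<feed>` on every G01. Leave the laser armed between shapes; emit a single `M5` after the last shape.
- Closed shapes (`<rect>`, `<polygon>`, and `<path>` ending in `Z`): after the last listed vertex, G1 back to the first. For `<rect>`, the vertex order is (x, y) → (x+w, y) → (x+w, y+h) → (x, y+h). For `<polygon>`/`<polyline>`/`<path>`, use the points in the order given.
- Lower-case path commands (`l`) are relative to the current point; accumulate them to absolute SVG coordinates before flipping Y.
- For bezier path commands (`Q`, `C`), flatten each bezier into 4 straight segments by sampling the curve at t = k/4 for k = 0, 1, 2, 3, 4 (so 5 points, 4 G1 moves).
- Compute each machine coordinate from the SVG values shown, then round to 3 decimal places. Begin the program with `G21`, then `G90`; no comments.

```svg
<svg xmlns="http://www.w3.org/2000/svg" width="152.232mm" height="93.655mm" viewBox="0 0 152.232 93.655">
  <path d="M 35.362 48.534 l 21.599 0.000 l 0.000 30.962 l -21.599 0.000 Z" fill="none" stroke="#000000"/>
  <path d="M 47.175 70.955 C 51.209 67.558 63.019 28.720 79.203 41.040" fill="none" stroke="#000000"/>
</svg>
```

Since the viewBox matches the mm dimensions, user units are millimetres directly. The only transform is the Y-flip y_m = 93.655 − y_svg.

Shape 1 is a rectangle drawn with `<path>`. Its stroke #000000 means score at S565, F2256. After flipping Y the toolpath is (35.362,45.121) → (56.961,45.121) → (56.961,14.159) → (35.362,14.159) → (35.362,45.121), returning to the start.

Shape 2 is a cubic bezier drawn with `<path>`. Its stroke #000000 means score at S565, F2256. After flipping Y the toolpath is (47.175,22.700) → (51.605,30.540) → (58.633,43.551) → (67.938,53.616) → (79.203,52.615).

G21
G90
G00 X35.362 Y45.121
M4 S565
G01 X56.961 Y45.121 F2256
G01 X56.961 Y14.159 F2256
G01 X35.362 Y14.159 F2256
G01 X35.362 Y45.121 F2256
G00 X47.175 Y22.700
M4 S565
G01 X51.605 Y30.540 F2256
G01 X58.633 Y43.551 F2256
G01 X67.938 Y53.616 F2256
G01 X79.203 Y52.615 F2256
M5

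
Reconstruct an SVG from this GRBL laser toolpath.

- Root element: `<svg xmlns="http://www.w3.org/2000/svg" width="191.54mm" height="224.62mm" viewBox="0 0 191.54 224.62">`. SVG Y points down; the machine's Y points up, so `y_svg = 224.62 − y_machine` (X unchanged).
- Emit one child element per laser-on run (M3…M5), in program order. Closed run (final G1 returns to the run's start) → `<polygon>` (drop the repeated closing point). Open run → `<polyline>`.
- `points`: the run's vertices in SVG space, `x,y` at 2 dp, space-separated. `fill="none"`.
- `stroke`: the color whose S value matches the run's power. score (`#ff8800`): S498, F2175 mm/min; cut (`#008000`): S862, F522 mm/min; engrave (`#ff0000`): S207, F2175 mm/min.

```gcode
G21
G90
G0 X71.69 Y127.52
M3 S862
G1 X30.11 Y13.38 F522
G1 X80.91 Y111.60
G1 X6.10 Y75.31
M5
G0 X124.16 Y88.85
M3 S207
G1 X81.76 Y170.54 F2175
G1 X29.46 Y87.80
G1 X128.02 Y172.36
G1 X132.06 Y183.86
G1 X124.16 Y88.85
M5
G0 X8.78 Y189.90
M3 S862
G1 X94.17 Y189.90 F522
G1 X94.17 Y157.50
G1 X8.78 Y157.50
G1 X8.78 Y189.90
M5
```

y_svg = 224.62 − y_m.

[1] S862→`#008000` (cut); open run; points: 71.69,97.10 30.11,211.24 80.91,113.02 6.10,149.31

[2] S207→`#ff0000` (engrave); closed run; points: 124.16,135.77 81.76,54.08 29.46,136.82 128.02,52.26 132.06,40.76

[3] S862→`#008000` (cut); closed run; points: 8.78,34.72 94.17,34.72 94.17,67.12 8.78,67.12

<svg xmlns="http://www.w3.org/2000/svg" width="191.54mm" height="224.62mm" viewBox="0 0 191.54 224.62">
  <polyline points="71.69,97.10 30.11,211.24 80.91,113.02 6.10,149.31" fill="none" stroke="#008000"/>
  <polygon points="124.16,135.77 81.76,54.08 29.46,136.82 128.02,52.26 132.06,40.76" fill="none" stroke="#ff0000"/>
  <polygon points="8.78,34.72 94.17,34.72 94.17,67.12 8.78,67.12" fill="none" stroke="#008000"/>
</svg>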